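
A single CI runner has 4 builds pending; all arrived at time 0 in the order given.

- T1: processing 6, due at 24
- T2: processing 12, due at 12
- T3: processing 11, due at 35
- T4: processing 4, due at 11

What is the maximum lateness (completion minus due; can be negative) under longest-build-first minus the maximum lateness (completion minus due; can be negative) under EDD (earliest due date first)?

LPT (decreasing processing time): T2 T3 T1 T4.
T2: 0→12, due 12, lateness 0
T3: 12→23, due 35, lateness -12
T1: 23→29, due 24, lateness 5
T4: 29→33, due 11, lateness 22
Maximum = 22.
EDD (increasing due date): T4 T2 T1 T3.
T4: 0→4, due 11, lateness -7
T2: 4→16, due 12, lateness 4
T1: 16→22, due 24, lateness -2
T3: 22→33, due 35, lateness -2
Maximum = 4.
Difference = 22 − 4 = 18.

18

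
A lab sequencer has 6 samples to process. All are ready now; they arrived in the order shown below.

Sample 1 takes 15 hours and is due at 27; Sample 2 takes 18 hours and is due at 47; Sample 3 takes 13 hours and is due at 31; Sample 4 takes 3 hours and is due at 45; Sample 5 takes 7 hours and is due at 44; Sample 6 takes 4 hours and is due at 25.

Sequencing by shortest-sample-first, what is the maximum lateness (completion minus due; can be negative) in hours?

15

SPT (increasing processing time): Sample 4 Sample 6 Sample 5 Sample 3 Sample 1 Sample 2.
Sample 4: 0→3, due 45, lateness -42
Sample 6: 3→7, due 25, lateness -18
Sample 5: 7→14, due 44, lateness -30
Sample 3: 14→27, due 31, lateness -4
Sample 1: 27→42, due 27, lateness 15
Sample 2: 42→60, due 47, lateness 13
Maximum = 15.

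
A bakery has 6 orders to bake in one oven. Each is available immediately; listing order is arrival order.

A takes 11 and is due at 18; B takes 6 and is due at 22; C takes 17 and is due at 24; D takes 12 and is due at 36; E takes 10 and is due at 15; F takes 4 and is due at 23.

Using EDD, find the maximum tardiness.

EDD (increasing due date): E A B F C D.
E: 0→10, due 15, tardiness 0
A: 10→21, due 18, tardiness 3
B: 21→27, due 22, tardiness 5
F: 27→31, due 23, tardiness 8
C: 31→48, due 24, tardiness 24
D: 48→60, due 36, tardiness 24
Maximum = 24.

24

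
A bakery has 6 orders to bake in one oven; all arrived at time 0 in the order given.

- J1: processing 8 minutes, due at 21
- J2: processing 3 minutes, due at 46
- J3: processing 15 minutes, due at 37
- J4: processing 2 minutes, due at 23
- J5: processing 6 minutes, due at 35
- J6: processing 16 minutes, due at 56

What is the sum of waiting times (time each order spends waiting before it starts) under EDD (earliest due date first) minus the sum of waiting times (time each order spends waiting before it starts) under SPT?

28

EDD (increasing due date): J1 J4 J5 J3 J2 J6.
J1: waits 0, runs 0→8
J4: waits 8, runs 8→10
J5: waits 10, runs 10→16
J3: waits 16, runs 16→31
J2: waits 31, runs 31→34
J6: waits 34, runs 34→50
Sum = 0+8+10+16+31+34 = 99.
SPT (increasing processing time): J4 J2 J5 J1 J3 J6.
J4: waits 0, runs 0→2
J2: waits 2, runs 2→5
J5: waits 5, runs 5→11
J1: waits 11, runs 11→19
J3: waits 19, runs 19→34
J6: waits 34, runs 34→50
Sum = 0+2+5+11+19+34 = 71.
Difference = 99 − 71 = 28.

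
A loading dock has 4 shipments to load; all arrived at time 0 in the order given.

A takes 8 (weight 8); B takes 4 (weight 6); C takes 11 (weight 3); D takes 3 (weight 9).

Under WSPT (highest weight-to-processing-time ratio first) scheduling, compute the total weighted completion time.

267

WSPT (decreasing weight/processing-time ratio): D B A C.
D: finishes 3, weight 9, w·C = 27
B: finishes 7, weight 6, w·C = 42
A: finishes 15, weight 8, w·C = 120
C: finishes 26, weight 3, w·C = 78
Sum = 27+42+120+78 = 267.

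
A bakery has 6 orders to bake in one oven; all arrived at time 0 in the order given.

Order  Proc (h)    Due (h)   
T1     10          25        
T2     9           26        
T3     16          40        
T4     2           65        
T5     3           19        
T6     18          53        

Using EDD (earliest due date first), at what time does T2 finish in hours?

22

EDD (increasing due date): T5 T1 T2 T3 T6 T4.
T5: 0→3
T1: 3→13
T2: 13→22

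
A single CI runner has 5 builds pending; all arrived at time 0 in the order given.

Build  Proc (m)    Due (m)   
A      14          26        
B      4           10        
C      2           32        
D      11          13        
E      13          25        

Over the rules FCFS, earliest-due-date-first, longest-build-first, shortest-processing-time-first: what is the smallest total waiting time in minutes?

55

FIFO (arrival order): A B C D E.
A: waits 0, runs 0→14
B: waits 14, runs 14→18
C: waits 18, runs 18→20
D: waits 20, runs 20→31
E: waits 31, runs 31→44
Sum = 0+14+18+20+31 = 83.
EDD (increasing due date): B D E A C.
B: waits 0, runs 0→4
D: waits 4, runs 4→15
E: waits 15, runs 15→28
A: waits 28, runs 28→42
C: waits 42, runs 42→44
Sum = 0+4+15+28+42 = 89.
LPT (decreasing processing time): A E D B C.
A: waits 0, runs 0→14
E: waits 14, runs 14→27
D: waits 27, runs 27→38
B: waits 38, runs 38→42
C: waits 42, runs 42→44
Sum = 0+14+27+38+42 = 121.
SPT (increasing processing time): C B D E A.
C: waits 0, runs 0→2
B: waits 2, runs 2→6
D: waits 6, runs 6→17
E: waits 17, runs 17→30
A: waits 30, runs 30→44
Sum = 0+2+6+17+30 = 55.
FIFO 83, EDD 89, LPT 121, SPT 55 → minimum 55.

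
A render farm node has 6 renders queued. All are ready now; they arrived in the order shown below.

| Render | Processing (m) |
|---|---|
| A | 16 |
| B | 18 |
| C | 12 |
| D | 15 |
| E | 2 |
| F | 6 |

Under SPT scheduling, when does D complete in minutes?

35

SPT (increasing processing time): E F C D A B.
E: 0→2
F: 2→8
C: 8→20
D: 20→35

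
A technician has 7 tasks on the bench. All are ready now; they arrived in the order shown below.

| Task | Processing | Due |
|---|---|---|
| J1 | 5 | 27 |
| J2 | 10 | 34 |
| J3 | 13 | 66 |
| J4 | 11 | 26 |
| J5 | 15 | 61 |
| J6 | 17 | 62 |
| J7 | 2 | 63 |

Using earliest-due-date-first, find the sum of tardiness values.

7

EDD (increasing due date): J4 J1 J2 J5 J6 J7 J3.
J4: 0→11, due 26, tardiness 0
J1: 11→16, due 27, tardiness 0
J2: 16→26, due 34, tardiness 0
J5: 26→41, due 61, tardiness 0
J6: 41→58, due 62, tardiness 0
J7: 58→60, due 63, tardiness 0
J3: 60→73, due 66, tardiness 7
Sum = 0+0+0+0+0+0+7 = 7.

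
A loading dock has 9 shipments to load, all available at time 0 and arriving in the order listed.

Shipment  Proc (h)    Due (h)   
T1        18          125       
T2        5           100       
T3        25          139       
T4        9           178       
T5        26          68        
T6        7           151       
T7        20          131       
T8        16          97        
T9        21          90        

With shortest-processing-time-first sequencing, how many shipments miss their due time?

2

SPT (increasing processing time): T2 T6 T4 T8 T1 T7 T9 T3 T5.
T2: 0→5, due 100, tardiness 0
T6: 5→12, due 151, tardiness 0
T4: 12→21, due 178, tardiness 0
T8: 21→37, due 97, tardiness 0
T1: 37→55, due 125, tardiness 0
T7: 55→75, due 131, tardiness 0
T9: 75→96, due 90, tardiness 6
T3: 96→121, due 139, tardiness 0
T5: 121→147, due 68, tardiness 79
Late shipments: 2.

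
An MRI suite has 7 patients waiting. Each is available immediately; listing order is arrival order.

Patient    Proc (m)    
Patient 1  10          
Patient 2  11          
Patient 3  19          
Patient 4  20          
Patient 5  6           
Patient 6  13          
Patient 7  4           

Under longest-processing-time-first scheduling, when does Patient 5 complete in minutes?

79

LPT (decreasing processing time): Patient 4 Patient 3 Patient 6 Patient 2 Patient 1 Patient 5 Patient 7.
Patient 4: 0→20
Patient 3: 20→39
Patient 6: 39→52
Patient 2: 52→63
Patient 1: 63→73
Patient 5: 73→79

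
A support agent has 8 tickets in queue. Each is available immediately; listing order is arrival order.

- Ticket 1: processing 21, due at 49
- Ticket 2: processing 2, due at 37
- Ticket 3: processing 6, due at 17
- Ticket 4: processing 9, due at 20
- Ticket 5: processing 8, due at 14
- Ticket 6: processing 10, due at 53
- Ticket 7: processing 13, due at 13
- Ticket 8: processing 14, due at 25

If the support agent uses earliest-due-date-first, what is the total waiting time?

272

EDD (increasing due date): Ticket 7 Ticket 5 Ticket 3 Ticket 4 Ticket 8 Ticket 2 Ticket 1 Ticket 6.
Ticket 7: waits 0, runs 0→13
Ticket 5: waits 13, runs 13→21
Ticket 3: waits 21, runs 21→27
Ticket 4: waits 27, runs 27→36
Ticket 8: waits 36, runs 36→50
Ticket 2: waits 50, runs 50→52
Ticket 1: waits 52, runs 52→73
Ticket 6: waits 73, runs 73→83
Sum = 0+13+21+27+36+50+52+73 = 272.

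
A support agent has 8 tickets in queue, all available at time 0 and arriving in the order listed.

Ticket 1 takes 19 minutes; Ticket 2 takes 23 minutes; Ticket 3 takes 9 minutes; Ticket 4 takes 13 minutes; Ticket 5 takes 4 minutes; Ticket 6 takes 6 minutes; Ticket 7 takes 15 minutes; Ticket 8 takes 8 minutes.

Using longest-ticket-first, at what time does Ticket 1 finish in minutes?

LPT (decreasing processing time): Ticket 2 Ticket 1 Ticket 7 Ticket 4 Ticket 3 Ticket 8 Ticket 6 Ticket 5.
Ticket 2: 0→23
Ticket 1: 23→42

42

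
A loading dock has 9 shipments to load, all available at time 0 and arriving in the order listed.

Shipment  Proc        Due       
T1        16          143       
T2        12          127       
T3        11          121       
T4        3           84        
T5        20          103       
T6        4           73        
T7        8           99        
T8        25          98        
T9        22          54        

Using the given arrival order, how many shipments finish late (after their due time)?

2

FIFO (arrival order): T1 T2 T3 T4 T5 T6 T7 T8 T9.
T1: 0→16, due 143, tardiness 0
T2: 16→28, due 127, tardiness 0
T3: 28→39, due 121, tardiness 0
T4: 39→42, due 84, tardiness 0
T5: 42→62, due 103, tardiness 0
T6: 62→66, due 73, tardiness 0
T7: 66→74, due 99, tardiness 0
T8: 74→99, due 98, tardiness 1
T9: 99→121, due 54, tardiness 67
Late shipments: 2.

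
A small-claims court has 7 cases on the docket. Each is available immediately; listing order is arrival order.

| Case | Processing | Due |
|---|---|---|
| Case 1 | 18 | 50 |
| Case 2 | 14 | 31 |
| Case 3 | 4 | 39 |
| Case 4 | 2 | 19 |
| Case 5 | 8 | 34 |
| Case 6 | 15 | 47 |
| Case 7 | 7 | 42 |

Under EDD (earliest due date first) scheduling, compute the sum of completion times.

EDD (increasing due date): Case 4 Case 2 Case 5 Case 3 Case 7 Case 6 Case 1.
Case 4: 0→2
Case 2: 2→16
Case 5: 16→24
Case 3: 24→28
Case 7: 28→35
Case 6: 35→50
Case 1: 50→68
Sum = 2+16+24+28+35+50+68 = 223.

223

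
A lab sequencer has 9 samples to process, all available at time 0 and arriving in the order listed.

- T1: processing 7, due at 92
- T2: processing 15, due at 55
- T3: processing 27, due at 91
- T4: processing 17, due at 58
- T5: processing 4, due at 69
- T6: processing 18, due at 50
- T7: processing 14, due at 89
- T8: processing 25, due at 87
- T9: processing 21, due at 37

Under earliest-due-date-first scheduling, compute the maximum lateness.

56

EDD (increasing due date): T9 T6 T2 T4 T5 T8 T7 T3 T1.
T9: 0→21, due 37, lateness -16
T6: 21→39, due 50, lateness -11
T2: 39→54, due 55, lateness -1
T4: 54→71, due 58, lateness 13
T5: 71→75, due 69, lateness 6
T8: 75→100, due 87, lateness 13
T7: 100→114, due 89, lateness 25
T3: 114→141, due 91, lateness 50
T1: 141→148, due 92, lateness 56
Maximum = 56.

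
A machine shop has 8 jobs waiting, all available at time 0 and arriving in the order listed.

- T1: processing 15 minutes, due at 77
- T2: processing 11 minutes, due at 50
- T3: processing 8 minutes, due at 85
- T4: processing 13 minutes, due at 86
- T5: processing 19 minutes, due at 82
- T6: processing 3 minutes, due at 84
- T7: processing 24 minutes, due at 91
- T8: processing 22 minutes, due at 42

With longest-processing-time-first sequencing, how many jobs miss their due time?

6

LPT (decreasing processing time): T7 T8 T5 T1 T4 T2 T3 T6.
T7: 0→24, due 91, tardiness 0
T8: 24→46, due 42, tardiness 4
T5: 46→65, due 82, tardiness 0
T1: 65→80, due 77, tardiness 3
T4: 80→93, due 86, tardiness 7
T2: 93→104, due 50, tardiness 54
T3: 104→112, due 85, tardiness 27
T6: 112→115, due 84, tardiness 31
Late jobs: 6.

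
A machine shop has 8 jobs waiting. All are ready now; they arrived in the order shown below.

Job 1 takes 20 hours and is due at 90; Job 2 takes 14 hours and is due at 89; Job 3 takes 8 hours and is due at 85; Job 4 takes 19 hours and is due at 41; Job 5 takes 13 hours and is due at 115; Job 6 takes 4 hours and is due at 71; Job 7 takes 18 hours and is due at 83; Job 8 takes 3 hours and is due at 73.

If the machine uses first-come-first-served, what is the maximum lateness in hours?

26

FIFO (arrival order): Job 1 Job 2 Job 3 Job 4 Job 5 Job 6 Job 7 Job 8.
Job 1: 0→20, due 90, lateness -70
Job 2: 20→34, due 89, lateness -55
Job 3: 34→42, due 85, lateness -43
Job 4: 42→61, due 41, lateness 20
Job 5: 61→74, due 115, lateness -41
Job 6: 74→78, due 71, lateness 7
Job 7: 78→96, due 83, lateness 13
Job 8: 96→99, due 73, lateness 26
Maximum = 26.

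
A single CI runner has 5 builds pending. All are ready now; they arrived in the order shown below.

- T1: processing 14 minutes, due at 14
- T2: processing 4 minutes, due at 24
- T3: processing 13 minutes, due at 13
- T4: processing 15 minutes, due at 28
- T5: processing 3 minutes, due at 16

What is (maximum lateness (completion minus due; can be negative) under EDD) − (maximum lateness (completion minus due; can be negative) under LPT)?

-12

EDD (increasing due date): T3 T1 T5 T2 T4.
T3: 0→13, due 13, lateness 0
T1: 13→27, due 14, lateness 13
T5: 27→30, due 16, lateness 14
T2: 30→34, due 24, lateness 10
T4: 34→49, due 28, lateness 21
Maximum = 21.
LPT (decreasing processing time): T4 T1 T3 T2 T5.
T4: 0→15, due 28, lateness -13
T1: 15→29, due 14, lateness 15
T3: 29→42, due 13, lateness 29
T2: 42→46, due 24, lateness 22
T5: 46→49, due 16, lateness 33
Maximum = 33.
Difference = 21 − 33 = -12.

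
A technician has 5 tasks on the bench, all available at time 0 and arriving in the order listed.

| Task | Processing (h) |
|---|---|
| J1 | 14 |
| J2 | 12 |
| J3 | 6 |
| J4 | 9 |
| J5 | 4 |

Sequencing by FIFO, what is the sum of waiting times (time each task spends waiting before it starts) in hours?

113

FIFO (arrival order): J1 J2 J3 J4 J5.
J1: waits 0, runs 0→14
J2: waits 14, runs 14→26
J3: waits 26, runs 26→32
J4: waits 32, runs 32→41
J5: waits 41, runs 41→45
Sum = 0+14+26+32+41 = 113.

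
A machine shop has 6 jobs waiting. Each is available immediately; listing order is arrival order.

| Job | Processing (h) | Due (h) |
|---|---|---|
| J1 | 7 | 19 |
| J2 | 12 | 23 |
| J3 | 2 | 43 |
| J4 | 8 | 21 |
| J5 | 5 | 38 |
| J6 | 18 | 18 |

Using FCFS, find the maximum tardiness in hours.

34

FIFO (arrival order): J1 J2 J3 J4 J5 J6.
J1: 0→7, due 19, tardiness 0
J2: 7→19, due 23, tardiness 0
J3: 19→21, due 43, tardiness 0
J4: 21→29, due 21, tardiness 8
J5: 29→34, due 38, tardiness 0
J6: 34→52, due 18, tardiness 34
Maximum = 34.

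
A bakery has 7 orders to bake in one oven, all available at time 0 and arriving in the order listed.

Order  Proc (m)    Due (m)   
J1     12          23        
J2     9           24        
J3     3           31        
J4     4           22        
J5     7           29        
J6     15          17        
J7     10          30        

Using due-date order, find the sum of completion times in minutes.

EDD (increasing due date): J6 J4 J1 J2 J5 J7 J3.
J6: 0→15
J4: 15→19
J1: 19→31
J2: 31→40
J5: 40→47
J7: 47→57
J3: 57→60
Sum = 15+19+31+40+47+57+60 = 269.

269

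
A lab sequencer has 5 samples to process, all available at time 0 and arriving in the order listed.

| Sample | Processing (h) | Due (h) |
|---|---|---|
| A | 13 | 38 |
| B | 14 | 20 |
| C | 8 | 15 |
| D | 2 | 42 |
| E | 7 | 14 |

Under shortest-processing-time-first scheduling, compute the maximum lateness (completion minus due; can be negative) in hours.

SPT (increasing processing time): D E C A B.
D: 0→2, due 42, lateness -40
E: 2→9, due 14, lateness -5
C: 9→17, due 15, lateness 2
A: 17→30, due 38, lateness -8
B: 30→44, due 20, lateness 24
Maximum = 24.

24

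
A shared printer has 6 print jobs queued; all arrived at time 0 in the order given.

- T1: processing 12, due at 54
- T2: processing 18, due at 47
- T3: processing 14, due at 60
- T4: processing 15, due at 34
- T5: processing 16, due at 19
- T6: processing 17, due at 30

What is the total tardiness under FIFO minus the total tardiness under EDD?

51

FIFO (arrival order): T1 T2 T3 T4 T5 T6.
T1: 0→12, due 54, tardiness 0
T2: 12→30, due 47, tardiness 0
T3: 30→44, due 60, tardiness 0
T4: 44→59, due 34, tardiness 25
T5: 59→75, due 19, tardiness 56
T6: 75→92, due 30, tardiness 62
Sum = 0+0+0+25+56+62 = 143.
EDD (increasing due date): T5 T6 T4 T2 T1 T3.
T5: 0→16, due 19, tardiness 0
T6: 16→33, due 30, tardiness 3
T4: 33→48, due 34, tardiness 14
T2: 48→66, due 47, tardiness 19
T1: 66→78, due 54, tardiness 24
T3: 78→92, due 60, tardiness 32
Sum = 0+3+14+19+24+32 = 92.
Difference = 143 − 92 = 51.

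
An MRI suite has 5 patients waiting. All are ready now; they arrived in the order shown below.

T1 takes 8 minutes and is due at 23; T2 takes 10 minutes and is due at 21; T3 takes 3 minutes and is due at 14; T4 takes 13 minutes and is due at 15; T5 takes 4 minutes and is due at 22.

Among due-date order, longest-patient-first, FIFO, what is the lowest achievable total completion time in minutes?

EDD (increasing due date): T3 T4 T2 T5 T1.
T3: 0→3
T4: 3→16
T2: 16→26
T5: 26→30
T1: 30→38
Sum = 3+16+26+30+38 = 113.
LPT (decreasing processing time): T4 T2 T1 T5 T3.
T4: 0→13
T2: 13→23
T1: 23→31
T5: 31→35
T3: 35→38
Sum = 13+23+31+35+38 = 140.
FIFO (arrival order): T1 T2 T3 T4 T5.
T1: 0→8
T2: 8→18
T3: 18→21
T4: 21→34
T5: 34→38
Sum = 8+18+21+34+38 = 119.
EDD 113, LPT 140, FIFO 119 → minimum 113.

113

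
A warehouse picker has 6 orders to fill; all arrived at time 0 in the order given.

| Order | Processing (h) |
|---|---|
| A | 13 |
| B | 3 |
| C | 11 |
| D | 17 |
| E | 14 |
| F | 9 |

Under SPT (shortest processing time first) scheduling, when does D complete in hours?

SPT (increasing processing time): B F C A E D.
B: 0→3
F: 3→12
C: 12→23
A: 23→36
E: 36→50
D: 50→67

67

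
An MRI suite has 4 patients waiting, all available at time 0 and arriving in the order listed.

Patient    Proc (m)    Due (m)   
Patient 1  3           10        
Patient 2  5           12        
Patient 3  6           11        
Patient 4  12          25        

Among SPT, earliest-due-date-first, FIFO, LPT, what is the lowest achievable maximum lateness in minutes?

2

SPT (increasing processing time): Patient 1 Patient 2 Patient 3 Patient 4.
Patient 1: 0→3, due 10, lateness -7
Patient 2: 3→8, due 12, lateness -4
Patient 3: 8→14, due 11, lateness 3
Patient 4: 14→26, due 25, lateness 1
Maximum = 3.
EDD (increasing due date): Patient 1 Patient 3 Patient 2 Patient 4.
Patient 1: 0→3, due 10, lateness -7
Patient 3: 3→9, due 11, lateness -2
Patient 2: 9→14, due 12, lateness 2
Patient 4: 14→26, due 25, lateness 1
Maximum = 2.
FIFO (arrival order): Patient 1 Patient 2 Patient 3 Patient 4.
Patient 1: 0→3, due 10, lateness -7
Patient 2: 3→8, due 12, lateness -4
Patient 3: 8→14, due 11, lateness 3
Patient 4: 14→26, due 25, lateness 1
Maximum = 3.
LPT (decreasing processing time): Patient 4 Patient 3 Patient 2 Patient 1.
Patient 4: 0→12, due 25, lateness -13
Patient 3: 12→18, due 11, lateness 7
Patient 2: 18→23, due 12, lateness 11
Patient 1: 23→26, due 10, lateness 16
Maximum = 16.
SPT 3, EDD 2, FIFO 3, LPT 16 → minimum 2.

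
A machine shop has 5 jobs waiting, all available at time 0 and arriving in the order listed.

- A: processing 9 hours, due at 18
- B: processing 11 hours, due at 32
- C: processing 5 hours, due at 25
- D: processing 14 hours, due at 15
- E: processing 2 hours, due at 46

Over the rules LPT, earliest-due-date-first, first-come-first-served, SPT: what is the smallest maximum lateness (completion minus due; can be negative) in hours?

LPT (decreasing processing time): D B A C E.
D: 0→14, due 15, lateness -1
B: 14→25, due 32, lateness -7
A: 25→34, due 18, lateness 16
C: 34→39, due 25, lateness 14
E: 39→41, due 46, lateness -5
Maximum = 16.
EDD (increasing due date): D A C B E.
D: 0→14, due 15, lateness -1
A: 14→23, due 18, lateness 5
C: 23→28, due 25, lateness 3
B: 28→39, due 32, lateness 7
E: 39→41, due 46, lateness -5
Maximum = 7.
FIFO (arrival order): A B C D E.
A: 0→9, due 18, lateness -9
B: 9→20, due 32, lateness -12
C: 20→25, due 25, lateness 0
D: 25→39, due 15, lateness 24
E: 39→41, due 46, lateness -5
Maximum = 24.
SPT (increasing processing time): E C A B D.
E: 0→2, due 46, lateness -44
C: 2→7, due 25, lateness -18
A: 7→16, due 18, lateness -2
B: 16→27, due 32, lateness -5
D: 27→41, due 15, lateness 26
Maximum = 26.
LPT 16, EDD 7, FIFO 24, SPT 26 → minimum 7.

7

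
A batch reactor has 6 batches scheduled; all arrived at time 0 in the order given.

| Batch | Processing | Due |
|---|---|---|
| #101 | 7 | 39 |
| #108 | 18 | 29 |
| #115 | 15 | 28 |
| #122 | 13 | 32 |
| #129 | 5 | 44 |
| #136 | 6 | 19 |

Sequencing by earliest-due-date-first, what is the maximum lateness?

20

EDD (increasing due date): #136 #115 #108 #122 #101 #129.
#136: 0→6, due 19, lateness -13
#115: 6→21, due 28, lateness -7
#108: 21→39, due 29, lateness 10
#122: 39→52, due 32, lateness 20
#101: 52→59, due 39, lateness 20
#129: 59→64, due 44, lateness 20
Maximum = 20.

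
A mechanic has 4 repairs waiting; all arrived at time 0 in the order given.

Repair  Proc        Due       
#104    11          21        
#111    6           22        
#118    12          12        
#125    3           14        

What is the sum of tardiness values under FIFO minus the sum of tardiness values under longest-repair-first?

FIFO (arrival order): #104 #111 #118 #125.
#104: 0→11, due 21, tardiness 0
#111: 11→17, due 22, tardiness 0
#118: 17→29, due 12, tardiness 17
#125: 29→32, due 14, tardiness 18
Sum = 0+0+17+18 = 35.
LPT (decreasing processing time): #118 #104 #111 #125.
#118: 0→12, due 12, tardiness 0
#104: 12→23, due 21, tardiness 2
#111: 23→29, due 22, tardiness 7
#125: 29→32, due 14, tardiness 18
Sum = 0+2+7+18 = 27.
Difference = 35 − 27 = 8.

8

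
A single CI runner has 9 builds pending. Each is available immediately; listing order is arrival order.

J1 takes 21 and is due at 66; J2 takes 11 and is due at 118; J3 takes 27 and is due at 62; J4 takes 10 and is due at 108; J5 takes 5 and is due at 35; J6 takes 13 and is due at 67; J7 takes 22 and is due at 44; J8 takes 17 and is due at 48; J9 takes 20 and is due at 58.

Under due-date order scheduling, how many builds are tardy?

EDD (increasing due date): J5 J7 J8 J9 J3 J1 J6 J4 J2.
J5: 0→5, due 35, tardiness 0
J7: 5→27, due 44, tardiness 0
J8: 27→44, due 48, tardiness 0
J9: 44→64, due 58, tardiness 6
J3: 64→91, due 62, tardiness 29
J1: 91→112, due 66, tardiness 46
J6: 112→125, due 67, tardiness 58
J4: 125→135, due 108, tardiness 27
J2: 135→146, due 118, tardiness 28
Late builds: 6.

6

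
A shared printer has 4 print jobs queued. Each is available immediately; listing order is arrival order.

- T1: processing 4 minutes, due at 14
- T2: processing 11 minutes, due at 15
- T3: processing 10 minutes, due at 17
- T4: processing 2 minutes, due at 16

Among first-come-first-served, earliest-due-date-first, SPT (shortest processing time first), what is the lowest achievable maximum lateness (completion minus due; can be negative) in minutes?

10

FIFO (arrival order): T1 T2 T3 T4.
T1: 0→4, due 14, lateness -10
T2: 4→15, due 15, lateness 0
T3: 15→25, due 17, lateness 8
T4: 25→27, due 16, lateness 11
Maximum = 11.
EDD (increasing due date): T1 T2 T4 T3.
T1: 0→4, due 14, lateness -10
T2: 4→15, due 15, lateness 0
T4: 15→17, due 16, lateness 1
T3: 17→27, due 17, lateness 10
Maximum = 10.
SPT (increasing processing time): T4 T1 T3 T2.
T4: 0→2, due 16, lateness -14
T1: 2→6, due 14, lateness -8
T3: 6→16, due 17, lateness -1
T2: 16→27, due 15, lateness 12
Maximum = 12.
FIFO 11, EDD 10, SPT 12 → minimum 10.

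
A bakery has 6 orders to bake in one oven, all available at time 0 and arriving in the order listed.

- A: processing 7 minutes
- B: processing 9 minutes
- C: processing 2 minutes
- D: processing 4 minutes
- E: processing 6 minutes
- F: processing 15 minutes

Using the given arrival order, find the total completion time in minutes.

FIFO (arrival order): A B C D E F.
A: 0→7
B: 7→16
C: 16→18
D: 18→22
E: 22→28
F: 28→43
Sum = 7+16+18+22+28+43 = 134.

134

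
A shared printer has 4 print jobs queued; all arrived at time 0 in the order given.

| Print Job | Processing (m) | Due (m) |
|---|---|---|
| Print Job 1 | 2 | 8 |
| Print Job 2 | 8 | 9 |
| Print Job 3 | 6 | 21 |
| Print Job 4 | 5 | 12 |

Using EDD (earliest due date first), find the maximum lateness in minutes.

3

EDD (increasing due date): Print Job 1 Print Job 2 Print Job 4 Print Job 3.
Print Job 1: 0→2, due 8, lateness -6
Print Job 2: 2→10, due 9, lateness 1
Print Job 4: 10→15, due 12, lateness 3
Print Job 3: 15→21, due 21, lateness 0
Maximum = 3.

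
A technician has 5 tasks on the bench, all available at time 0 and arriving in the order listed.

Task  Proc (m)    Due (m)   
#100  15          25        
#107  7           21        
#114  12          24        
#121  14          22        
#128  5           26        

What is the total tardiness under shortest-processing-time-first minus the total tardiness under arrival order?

SPT (increasing processing time): #128 #107 #114 #121 #100.
#128: 0→5, due 26, tardiness 0
#107: 5→12, due 21, tardiness 0
#114: 12→24, due 24, tardiness 0
#121: 24→38, due 22, tardiness 16
#100: 38→53, due 25, tardiness 28
Sum = 0+0+0+16+28 = 44.
FIFO (arrival order): #100 #107 #114 #121 #128.
#100: 0→15, due 25, tardiness 0
#107: 15→22, due 21, tardiness 1
#114: 22→34, due 24, tardiness 10
#121: 34→48, due 22, tardiness 26
#128: 48→53, due 26, tardiness 27
Sum = 0+1+10+26+27 = 64.
Difference = 44 − 64 = -20.

-20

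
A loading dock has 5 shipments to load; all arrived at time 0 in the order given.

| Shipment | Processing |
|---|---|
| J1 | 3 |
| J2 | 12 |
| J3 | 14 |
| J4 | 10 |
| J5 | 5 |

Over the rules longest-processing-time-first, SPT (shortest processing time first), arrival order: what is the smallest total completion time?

LPT (decreasing processing time): J3 J2 J4 J5 J1.
J3: 0→14
J2: 14→26
J4: 26→36
J5: 36→41
J1: 41→44
Sum = 14+26+36+41+44 = 161.
SPT (increasing processing time): J1 J5 J4 J2 J3.
J1: 0→3
J5: 3→8
J4: 8→18
J2: 18→30
J3: 30→44
Sum = 3+8+18+30+44 = 103.
FIFO (arrival order): J1 J2 J3 J4 J5.
J1: 0→3
J2: 3→15
J3: 15→29
J4: 29→39
J5: 39→44
Sum = 3+15+29+39+44 = 130.
LPT 161, SPT 103, FIFO 130 → minimum 103.

103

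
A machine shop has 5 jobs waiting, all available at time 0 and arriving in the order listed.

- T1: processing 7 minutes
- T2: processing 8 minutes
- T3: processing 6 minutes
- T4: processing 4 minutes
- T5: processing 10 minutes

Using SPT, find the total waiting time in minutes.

56

SPT (increasing processing time): T4 T3 T1 T2 T5.
T4: waits 0, runs 0→4
T3: waits 4, runs 4→10
T1: waits 10, runs 10→17
T2: waits 17, runs 17→25
T5: waits 25, runs 25→35
Sum = 0+4+10+17+25 = 56.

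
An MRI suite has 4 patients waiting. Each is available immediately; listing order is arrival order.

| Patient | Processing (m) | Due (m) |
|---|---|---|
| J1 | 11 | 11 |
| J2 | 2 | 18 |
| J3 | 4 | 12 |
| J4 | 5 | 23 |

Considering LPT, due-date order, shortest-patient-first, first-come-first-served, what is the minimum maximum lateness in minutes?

3

LPT (decreasing processing time): J1 J4 J3 J2.
J1: 0→11, due 11, lateness 0
J4: 11→16, due 23, lateness -7
J3: 16→20, due 12, lateness 8
J2: 20→22, due 18, lateness 4
Maximum = 8.
EDD (increasing due date): J1 J3 J2 J4.
J1: 0→11, due 11, lateness 0
J3: 11→15, due 12, lateness 3
J2: 15→17, due 18, lateness -1
J4: 17→22, due 23, lateness -1
Maximum = 3.
SPT (increasing processing time): J2 J3 J4 J1.
J2: 0→2, due 18, lateness -16
J3: 2→6, due 12, lateness -6
J4: 6→11, due 23, lateness -12
J1: 11→22, due 11, lateness 11
Maximum = 11.
FIFO (arrival order): J1 J2 J3 J4.
J1: 0→11, due 11, lateness 0
J2: 11→13, due 18, lateness -5
J3: 13→17, due 12, lateness 5
J4: 17→22, due 23, lateness -1
Maximum = 5.
LPT 8, EDD 3, SPT 11, FIFO 5 → minimum 3.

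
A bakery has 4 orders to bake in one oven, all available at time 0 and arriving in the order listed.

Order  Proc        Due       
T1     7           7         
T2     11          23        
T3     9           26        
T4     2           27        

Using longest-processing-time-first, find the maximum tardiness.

LPT (decreasing processing time): T2 T3 T1 T4.
T2: 0→11, due 23, tardiness 0
T3: 11→20, due 26, tardiness 0
T1: 20→27, due 7, tardiness 20
T4: 27→29, due 27, tardiness 2
Maximum = 20.

20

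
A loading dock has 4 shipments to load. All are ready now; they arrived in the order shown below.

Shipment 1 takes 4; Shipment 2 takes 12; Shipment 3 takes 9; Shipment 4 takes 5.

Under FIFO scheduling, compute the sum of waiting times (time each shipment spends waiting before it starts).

45

FIFO (arrival order): Shipment 1 Shipment 2 Shipment 3 Shipment 4.
Shipment 1: waits 0, runs 0→4
Shipment 2: waits 4, runs 4→16
Shipment 3: waits 16, runs 16→25
Shipment 4: waits 25, runs 25→30
Sum = 0+4+16+25 = 45.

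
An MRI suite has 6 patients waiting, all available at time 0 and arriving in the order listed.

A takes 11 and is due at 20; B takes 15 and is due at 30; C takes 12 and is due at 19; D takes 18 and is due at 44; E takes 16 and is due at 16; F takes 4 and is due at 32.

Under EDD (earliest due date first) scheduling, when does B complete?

54

EDD (increasing due date): E C A B F D.
E: 0→16
C: 16→28
A: 28→39
B: 39→54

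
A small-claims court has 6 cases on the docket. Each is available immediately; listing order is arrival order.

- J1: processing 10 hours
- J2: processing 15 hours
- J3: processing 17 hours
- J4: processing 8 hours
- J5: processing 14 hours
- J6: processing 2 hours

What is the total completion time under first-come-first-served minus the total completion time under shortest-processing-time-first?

FIFO (arrival order): J1 J2 J3 J4 J5 J6.
J1: 0→10
J2: 10→25
J3: 25→42
J4: 42→50
J5: 50→64
J6: 64→66
Sum = 10+25+42+50+64+66 = 257.
SPT (increasing processing time): J6 J4 J1 J5 J2 J3.
J6: 0→2
J4: 2→10
J1: 10→20
J5: 20→34
J2: 34→49
J3: 49→66
Sum = 2+10+20+34+49+66 = 181.
Difference = 257 − 181 = 76.

76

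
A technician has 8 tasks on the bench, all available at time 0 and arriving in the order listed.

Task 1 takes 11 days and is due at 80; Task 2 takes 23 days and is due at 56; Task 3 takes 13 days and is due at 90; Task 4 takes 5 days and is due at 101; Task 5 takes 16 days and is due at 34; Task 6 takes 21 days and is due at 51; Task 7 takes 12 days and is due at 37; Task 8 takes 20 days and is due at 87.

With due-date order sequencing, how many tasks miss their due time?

5

EDD (increasing due date): Task 5 Task 7 Task 6 Task 2 Task 1 Task 8 Task 3 Task 4.
Task 5: 0→16, due 34, tardiness 0
Task 7: 16→28, due 37, tardiness 0
Task 6: 28→49, due 51, tardiness 0
Task 2: 49→72, due 56, tardiness 16
Task 1: 72→83, due 80, tardiness 3
Task 8: 83→103, due 87, tardiness 16
Task 3: 103→116, due 90, tardiness 26
Task 4: 116→121, due 101, tardiness 20
Late tasks: 5.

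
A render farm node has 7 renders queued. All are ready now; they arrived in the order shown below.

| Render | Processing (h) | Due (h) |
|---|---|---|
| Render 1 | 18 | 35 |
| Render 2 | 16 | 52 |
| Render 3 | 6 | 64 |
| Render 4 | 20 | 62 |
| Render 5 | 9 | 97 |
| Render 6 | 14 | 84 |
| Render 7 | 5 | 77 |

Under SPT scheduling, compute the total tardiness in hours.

59

SPT (increasing processing time): Render 7 Render 3 Render 5 Render 6 Render 2 Render 1 Render 4.
Render 7: 0→5, due 77, tardiness 0
Render 3: 5→11, due 64, tardiness 0
Render 5: 11→20, due 97, tardiness 0
Render 6: 20→34, due 84, tardiness 0
Render 2: 34→50, due 52, tardiness 0
Render 1: 50→68, due 35, tardiness 33
Render 4: 68→88, due 62, tardiness 26
Sum = 0+0+0+0+0+33+26 = 59.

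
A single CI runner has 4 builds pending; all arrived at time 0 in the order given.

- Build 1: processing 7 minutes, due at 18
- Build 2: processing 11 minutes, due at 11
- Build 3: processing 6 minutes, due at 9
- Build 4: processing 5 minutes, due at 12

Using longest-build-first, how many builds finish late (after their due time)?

LPT (decreasing processing time): Build 2 Build 1 Build 3 Build 4.
Build 2: 0→11, due 11, tardiness 0
Build 1: 11→18, due 18, tardiness 0
Build 3: 18→24, due 9, tardiness 15
Build 4: 24→29, due 12, tardiness 17
Late builds: 2.

2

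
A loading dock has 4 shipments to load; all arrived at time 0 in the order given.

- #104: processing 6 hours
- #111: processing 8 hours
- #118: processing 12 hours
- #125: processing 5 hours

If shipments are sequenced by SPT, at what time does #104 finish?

11

SPT (increasing processing time): #125 #104 #111 #118.
#125: 0→5
#104: 5→11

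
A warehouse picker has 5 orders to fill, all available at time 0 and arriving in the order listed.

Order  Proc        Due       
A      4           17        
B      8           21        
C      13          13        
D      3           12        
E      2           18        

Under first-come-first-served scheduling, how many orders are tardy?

3

FIFO (arrival order): A B C D E.
A: 0→4, due 17, tardiness 0
B: 4→12, due 21, tardiness 0
C: 12→25, due 13, tardiness 12
D: 25→28, due 12, tardiness 16
E: 28→30, due 18, tardiness 12
Late orders: 3.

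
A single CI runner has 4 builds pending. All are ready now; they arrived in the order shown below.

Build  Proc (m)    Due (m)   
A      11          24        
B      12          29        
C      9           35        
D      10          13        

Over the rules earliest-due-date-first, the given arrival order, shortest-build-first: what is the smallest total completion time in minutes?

100

EDD (increasing due date): D A B C.
D: 0→10
A: 10→21
B: 21→33
C: 33→42
Sum = 10+21+33+42 = 106.
FIFO (arrival order): A B C D.
A: 0→11
B: 11→23
C: 23→32
D: 32→42
Sum = 11+23+32+42 = 108.
SPT (increasing processing time): C D A B.
C: 0→9
D: 9→19
A: 19→30
B: 30→42
Sum = 9+19+30+42 = 100.
EDD 106, FIFO 108, SPT 100 → minimum 100.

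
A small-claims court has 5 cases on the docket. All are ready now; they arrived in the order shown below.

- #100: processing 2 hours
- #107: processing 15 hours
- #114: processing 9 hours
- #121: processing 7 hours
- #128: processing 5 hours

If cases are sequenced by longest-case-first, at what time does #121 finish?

LPT (decreasing processing time): #107 #114 #121 #128 #100.
#107: 0→15
#114: 15→24
#121: 24→31

31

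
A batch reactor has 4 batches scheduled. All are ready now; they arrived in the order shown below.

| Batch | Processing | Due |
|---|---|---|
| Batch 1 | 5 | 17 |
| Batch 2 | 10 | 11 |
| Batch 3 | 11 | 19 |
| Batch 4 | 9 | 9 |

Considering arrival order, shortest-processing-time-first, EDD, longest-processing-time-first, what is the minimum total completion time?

FIFO (arrival order): Batch 1 Batch 2 Batch 3 Batch 4.
Batch 1: 0→5
Batch 2: 5→15
Batch 3: 15→26
Batch 4: 26→35
Sum = 5+15+26+35 = 81.
SPT (increasing processing time): Batch 1 Batch 4 Batch 2 Batch 3.
Batch 1: 0→5
Batch 4: 5→14
Batch 2: 14→24
Batch 3: 24→35
Sum = 5+14+24+35 = 78.
EDD (increasing due date): Batch 4 Batch 2 Batch 1 Batch 3.
Batch 4: 0→9
Batch 2: 9→19
Batch 1: 19→24
Batch 3: 24→35
Sum = 9+19+24+35 = 87.
LPT (decreasing processing time): Batch 3 Batch 2 Batch 4 Batch 1.
Batch 3: 0→11
Batch 2: 11→21
Batch 4: 21→30
Batch 1: 30→35
Sum = 11+21+30+35 = 97.
FIFO 81, SPT 78, EDD 87, LPT 97 → minimum 78.

78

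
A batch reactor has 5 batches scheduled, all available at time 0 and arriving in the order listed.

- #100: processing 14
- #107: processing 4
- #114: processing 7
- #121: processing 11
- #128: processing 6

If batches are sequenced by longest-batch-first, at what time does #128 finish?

38

LPT (decreasing processing time): #100 #121 #114 #128 #107.
#100: 0→14
#121: 14→25
#114: 25→32
#128: 32→38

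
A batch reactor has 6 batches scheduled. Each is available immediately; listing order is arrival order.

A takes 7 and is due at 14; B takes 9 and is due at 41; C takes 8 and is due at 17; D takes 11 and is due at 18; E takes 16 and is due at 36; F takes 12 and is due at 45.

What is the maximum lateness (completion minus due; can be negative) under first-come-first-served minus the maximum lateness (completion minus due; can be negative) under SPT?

-9

FIFO (arrival order): A B C D E F.
A: 0→7, due 14, lateness -7
B: 7→16, due 41, lateness -25
C: 16→24, due 17, lateness 7
D: 24→35, due 18, lateness 17
E: 35→51, due 36, lateness 15
F: 51→63, due 45, lateness 18
Maximum = 18.
SPT (increasing processing time): A C B D F E.
A: 0→7, due 14, lateness -7
C: 7→15, due 17, lateness -2
B: 15→24, due 41, lateness -17
D: 24→35, due 18, lateness 17
F: 35→47, due 45, lateness 2
E: 47→63, due 36, lateness 27
Maximum = 27.
Difference = 18 − 27 = -9.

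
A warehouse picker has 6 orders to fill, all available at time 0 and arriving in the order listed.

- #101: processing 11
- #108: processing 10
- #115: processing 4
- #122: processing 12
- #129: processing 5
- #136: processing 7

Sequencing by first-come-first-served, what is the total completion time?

185

FIFO (arrival order): #101 #108 #115 #122 #129 #136.
#101: 0→11
#108: 11→21
#115: 21→25
#122: 25→37
#129: 37→42
#136: 42→49
Sum = 11+21+25+37+42+49 = 185.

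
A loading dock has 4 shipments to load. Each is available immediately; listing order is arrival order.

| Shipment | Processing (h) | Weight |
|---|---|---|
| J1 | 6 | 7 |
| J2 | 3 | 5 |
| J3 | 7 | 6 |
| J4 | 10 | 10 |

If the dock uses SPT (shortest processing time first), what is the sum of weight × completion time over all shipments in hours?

434

SPT (increasing processing time): J2 J1 J3 J4.
J2: finishes 3, weight 5, w·C = 15
J1: finishes 9, weight 7, w·C = 63
J3: finishes 16, weight 6, w·C = 96
J4: finishes 26, weight 10, w·C = 260
Sum = 15+63+96+260 = 434.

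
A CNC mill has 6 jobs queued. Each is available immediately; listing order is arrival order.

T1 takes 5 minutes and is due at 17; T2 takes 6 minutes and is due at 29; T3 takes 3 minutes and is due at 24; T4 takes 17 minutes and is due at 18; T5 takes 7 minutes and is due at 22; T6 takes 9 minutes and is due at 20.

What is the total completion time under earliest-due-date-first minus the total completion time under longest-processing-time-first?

-22

EDD (increasing due date): T1 T4 T6 T5 T3 T2.
T1: 0→5
T4: 5→22
T6: 22→31
T5: 31→38
T3: 38→41
T2: 41→47
Sum = 5+22+31+38+41+47 = 184.
LPT (decreasing processing time): T4 T6 T5 T2 T1 T3.
T4: 0→17
T6: 17→26
T5: 26→33
T2: 33→39
T1: 39→44
T3: 44→47
Sum = 17+26+33+39+44+47 = 206.
Difference = 184 − 206 = -22.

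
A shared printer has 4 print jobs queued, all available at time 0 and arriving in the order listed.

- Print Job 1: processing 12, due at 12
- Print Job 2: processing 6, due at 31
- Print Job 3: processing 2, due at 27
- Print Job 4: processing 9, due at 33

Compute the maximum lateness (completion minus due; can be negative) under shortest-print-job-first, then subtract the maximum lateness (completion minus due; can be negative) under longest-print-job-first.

15

SPT (increasing processing time): Print Job 3 Print Job 2 Print Job 4 Print Job 1.
Print Job 3: 0→2, due 27, lateness -25
Print Job 2: 2→8, due 31, lateness -23
Print Job 4: 8→17, due 33, lateness -16
Print Job 1: 17→29, due 12, lateness 17
Maximum = 17.
LPT (decreasing processing time): Print Job 1 Print Job 4 Print Job 2 Print Job 3.
Print Job 1: 0→12, due 12, lateness 0
Print Job 4: 12→21, due 33, lateness -12
Print Job 2: 21→27, due 31, lateness -4
Print Job 3: 27→29, due 27, lateness 2
Maximum = 2.
Difference = 17 − 2 = 15.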